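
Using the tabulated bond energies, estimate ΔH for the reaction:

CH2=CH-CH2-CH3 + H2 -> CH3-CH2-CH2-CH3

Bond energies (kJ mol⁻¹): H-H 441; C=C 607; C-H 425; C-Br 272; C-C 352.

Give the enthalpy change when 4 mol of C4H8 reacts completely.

Bonds broken (reactants):
  C-C: 2 × 352 = 704
  C-H: 8 × 425 = 3400
  C=C: 1 × 607 = 607
  H-H: 1 × 441 = 441
  Σ(broken) = 5152 kJ
Bonds formed (products):
  C-C: 3 × 352 = 1056
  C-H: 10 × 425 = 4250
  Σ(formed) = 5306 kJ
ΔH = Σ(broken) − Σ(formed) = 5152 − 5306 = −154 kJ
For 4× the reaction as written: 4 × (−154) = −616 kJ

ΔH = −616 kJ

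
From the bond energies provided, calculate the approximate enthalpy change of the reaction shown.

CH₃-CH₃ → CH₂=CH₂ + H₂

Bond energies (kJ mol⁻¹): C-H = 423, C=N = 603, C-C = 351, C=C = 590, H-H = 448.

ΔH ≈ +159 kJ

Bonds broken (reactants):
  C-C: 1 × 351 = 351
  C-H: 6 × 423 = 2538
  Σ(broken) = 2889 kJ
Bonds formed (products):
  C-H: 4 × 423 = 1692
  C=C: 1 × 590 = 590
  H-H: 1 × 448 = 448
  Σ(formed) = 2730 kJ
ΔH = Σ(broken) − Σ(formed) = 2889 − 2730 = +159 kJ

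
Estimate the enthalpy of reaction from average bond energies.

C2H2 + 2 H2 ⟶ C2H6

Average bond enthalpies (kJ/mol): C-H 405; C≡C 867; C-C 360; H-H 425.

Bonds broken (reactants):
  C≡C: 1 × 867 = 867
  C-H: 2 × 405 = 810
  H-H: 2 × 425 = 850
  Σ(broken) = 2527 kJ
Bonds formed (products):
  C-C: 1 × 360 = 360
  C-H: 6 × 405 = 2430
  Σ(formed) = 2790 kJ
ΔH = Σ(broken) − Σ(formed) = 2527 − 2790 = −263 kJ

ΔH ≈ −263 kJ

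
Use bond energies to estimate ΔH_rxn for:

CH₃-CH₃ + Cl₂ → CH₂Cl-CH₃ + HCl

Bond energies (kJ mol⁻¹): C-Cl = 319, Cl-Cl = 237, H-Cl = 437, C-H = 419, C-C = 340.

Bonds broken (reactants):
  C-C: 1 × 340 = 340
  C-H: 6 × 419 = 2514
  Cl-Cl: 1 × 237 = 237
  Σ(broken) = 3091 kJ
Bonds formed (products):
  C-C: 1 × 340 = 340
  C-Cl: 1 × 319 = 319
  C-H: 5 × 419 = 2095
  H-Cl: 1 × 437 = 437
  Σ(formed) = 3191 kJ
ΔH = Σ(broken) − Σ(formed) = 3091 − 3191 = −100 kJ

ΔH ≈ −100 kJ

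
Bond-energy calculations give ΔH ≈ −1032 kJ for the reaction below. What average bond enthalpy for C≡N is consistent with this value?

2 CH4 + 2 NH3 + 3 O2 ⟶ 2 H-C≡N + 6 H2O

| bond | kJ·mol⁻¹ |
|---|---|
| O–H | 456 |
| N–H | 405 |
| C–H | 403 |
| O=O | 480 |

Let D be the C≡N bond energy.
Σ(broken) = 8×403 + 6×405 + 3×480 = 7094
Σ(formed) = 2×D + 2×403 + 12×456 = 6278 + 2D
ΔH = Σ(broken) − Σ(formed) = (7094) − (6278 + 2D) = +816 − 2D
Setting this equal to −1032 kJ gives 2D = 1848, so D = 924 kJ/mol.

D(C≡N) ≈ 924 kJ/mol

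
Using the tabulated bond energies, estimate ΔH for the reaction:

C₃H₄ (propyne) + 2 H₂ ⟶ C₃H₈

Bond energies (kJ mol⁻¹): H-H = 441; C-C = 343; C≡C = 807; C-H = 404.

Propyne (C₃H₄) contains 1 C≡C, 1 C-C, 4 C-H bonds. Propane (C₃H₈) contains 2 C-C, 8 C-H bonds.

ΔH ≈ −270 kJ

Bonds broken (reactants):
  C≡C: 1 × 807 = 807
  C-C: 1 × 343 = 343
  C-H: 4 × 404 = 1616
  H-H: 2 × 441 = 882
  Σ(broken) = 3648 kJ
Bonds formed (products):
  C-C: 2 × 343 = 686
  C-H: 8 × 404 = 3232
  Σ(formed) = 3918 kJ
ΔH = Σ(broken) − Σ(formed) = 3648 − 3918 = −270 kJ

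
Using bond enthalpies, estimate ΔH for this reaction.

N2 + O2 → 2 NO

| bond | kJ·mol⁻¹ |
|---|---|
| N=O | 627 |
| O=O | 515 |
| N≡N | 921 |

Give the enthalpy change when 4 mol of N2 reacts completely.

ΔH = +728 kJ

Bonds broken (reactants):
  N≡N: 1 × 921 = 921
  O=O: 1 × 515 = 515
  Σ(broken) = 1436 kJ
Bonds formed (products):
  N=O: 2 × 627 = 1254
  Σ(formed) = 1254 kJ
ΔH = Σ(broken) − Σ(formed) = 1436 − 1254 = +182 kJ
For 4× the reaction as written: 4 × (+182) = +728 kJ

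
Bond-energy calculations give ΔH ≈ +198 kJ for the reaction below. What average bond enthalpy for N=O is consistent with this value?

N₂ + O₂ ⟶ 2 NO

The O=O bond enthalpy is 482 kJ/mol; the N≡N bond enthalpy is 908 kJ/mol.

D(N=O) ≈ 596 kJ/mol

Let D be the N=O bond energy.
Σ(broken) = 1×908 + 1×482 = 1390
Σ(formed) = 2×D = 2D
ΔH = Σ(broken) − Σ(formed) = (1390) − (2D) = +1390 − 2D
Setting this equal to +198 kJ gives 2D = 1192, so D = 596 kJ/mol.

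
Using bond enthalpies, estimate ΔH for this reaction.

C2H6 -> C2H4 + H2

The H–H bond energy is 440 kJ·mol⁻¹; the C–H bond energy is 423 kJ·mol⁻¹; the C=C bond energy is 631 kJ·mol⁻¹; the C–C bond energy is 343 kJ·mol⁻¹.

Bonds broken (reactants):
  C–C: 1 × 343 = 343
  C–H: 6 × 423 = 2538
  Σ(broken) = 2881 kJ
Bonds formed (products):
  C–H: 4 × 423 = 1692
  C=C: 1 × 631 = 631
  H–H: 1 × 440 = 440
  Σ(formed) = 2763 kJ
ΔH = Σ(broken) − Σ(formed) = 2881 − 2763 = +118 kJ

ΔH ≈ +118 kJ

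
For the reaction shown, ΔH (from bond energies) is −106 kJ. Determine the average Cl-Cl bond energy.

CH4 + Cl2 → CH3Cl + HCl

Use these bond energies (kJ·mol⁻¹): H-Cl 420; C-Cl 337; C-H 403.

D(Cl-Cl) ≈ 248 kJ/mol

Let D be the Cl-Cl bond energy.
Σ(broken) = 4×403 + 1×D = 1612 + D
Σ(formed) = 1×337 + 3×403 + 1×420 = 1966
ΔH = Σ(broken) − Σ(formed) = (1612 + D) − (1966) = −354 + D
Setting this equal to −106 kJ gives D = 248 kJ/mol.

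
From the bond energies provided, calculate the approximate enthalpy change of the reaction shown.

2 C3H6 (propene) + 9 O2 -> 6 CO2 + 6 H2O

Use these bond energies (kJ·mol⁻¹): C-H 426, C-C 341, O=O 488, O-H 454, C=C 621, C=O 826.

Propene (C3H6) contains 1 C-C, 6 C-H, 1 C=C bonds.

Bonds broken (reactants):
  C-C: 2 × 341 = 682
  C-H: 12 × 426 = 5112
  C=C: 2 × 621 = 1242
  O=O: 9 × 488 = 4392
  Σ(broken) = 11428 kJ
Bonds formed (products):
  C=O: 12 × 826 = 9912
  O-H: 12 × 454 = 5448
  Σ(formed) = 15360 kJ
ΔH = Σ(broken) − Σ(formed) = 11428 − 15360 = −3932 kJ

ΔH ≈ −3932 kJ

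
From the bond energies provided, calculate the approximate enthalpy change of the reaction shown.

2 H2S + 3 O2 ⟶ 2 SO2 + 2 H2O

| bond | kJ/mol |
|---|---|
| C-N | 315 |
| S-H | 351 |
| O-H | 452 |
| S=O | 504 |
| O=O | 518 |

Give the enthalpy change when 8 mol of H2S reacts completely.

Bonds broken (reactants):
  O=O: 3 × 518 = 1554
  S-H: 4 × 351 = 1404
  Σ(broken) = 2958 kJ
Bonds formed (products):
  O-H: 4 × 452 = 1808
  S=O: 4 × 504 = 2016
  Σ(formed) = 3824 kJ
ΔH = Σ(broken) − Σ(formed) = 2958 − 3824 = −866 kJ
For 4× the reaction as written: 4 × (−866) = −3464 kJ

ΔH = −3464 kJ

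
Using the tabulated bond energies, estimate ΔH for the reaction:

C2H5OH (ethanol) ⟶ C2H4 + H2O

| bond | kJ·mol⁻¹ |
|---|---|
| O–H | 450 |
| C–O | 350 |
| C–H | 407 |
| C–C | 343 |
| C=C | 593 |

ΔH ≈ +57 kJ

Bonds broken (reactants):
  C–C: 1 × 343 = 343
  C–H: 5 × 407 = 2035
  C–O: 1 × 350 = 350
  O–H: 1 × 450 = 450
  Σ(broken) = 3178 kJ
Bonds formed (products):
  C–H: 4 × 407 = 1628
  C=C: 1 × 593 = 593
  O–H: 2 × 450 = 900
  Σ(formed) = 3121 kJ
ΔH = Σ(broken) − Σ(formed) = 3178 − 3121 = +57 kJ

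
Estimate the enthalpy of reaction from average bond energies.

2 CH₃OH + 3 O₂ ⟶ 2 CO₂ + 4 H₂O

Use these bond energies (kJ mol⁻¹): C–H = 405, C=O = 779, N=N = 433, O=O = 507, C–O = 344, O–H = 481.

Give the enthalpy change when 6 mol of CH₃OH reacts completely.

ΔH = −4089 kJ

Bonds broken (reactants):
  C–H: 6 × 405 = 2430
  C–O: 2 × 344 = 688
  O–H: 2 × 481 = 962
  O=O: 3 × 507 = 1521
  Σ(broken) = 5601 kJ
Bonds formed (products):
  C=O: 4 × 779 = 3116
  O–H: 8 × 481 = 3848
  Σ(formed) = 6964 kJ
ΔH = Σ(broken) − Σ(formed) = 5601 − 6964 = −1363 kJ
For 3× the reaction as written: 3 × (−1363) = −4089 kJ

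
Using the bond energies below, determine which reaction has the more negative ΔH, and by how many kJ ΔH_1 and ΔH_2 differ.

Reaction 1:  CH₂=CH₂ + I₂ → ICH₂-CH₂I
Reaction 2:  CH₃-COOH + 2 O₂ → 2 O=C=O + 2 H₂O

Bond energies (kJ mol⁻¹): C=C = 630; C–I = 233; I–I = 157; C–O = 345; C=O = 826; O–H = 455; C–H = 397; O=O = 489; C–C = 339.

Reaction 2, by 972 kJ

Reaction 1:
  Bonds broken (reactants):
    C–H: 4 × 397 = 1588
    C=C: 1 × 630 = 630
    I–I: 1 × 157 = 157
    Σ(broken) = 2375 kJ
  Bonds formed (products):
    C–C: 1 × 339 = 339
    C–H: 4 × 397 = 1588
    C–I: 2 × 233 = 466
    Σ(formed) = 2393 kJ
  ΔH_1 = 2375 − 2393 = −18 kJ
Reaction 2:
  Bonds broken (reactants):
    C–C: 1 × 339 = 339
    C–H: 3 × 397 = 1191
    C–O: 1 × 345 = 345
    C=O: 1 × 826 = 826
    O–H: 1 × 455 = 455
    O=O: 2 × 489 = 978
    Σ(broken) = 4134 kJ
  Bonds formed (products):
    C=O: 4 × 826 = 3304
    O–H: 4 × 455 = 1820
    Σ(formed) = 5124 kJ
  ΔH_2 = 4134 − 5124 = −990 kJ
ΔH_1 − ΔH_2 = +972 kJ, so reaction 2 has the more negative ΔH; |ΔH_1 − ΔH_2| = 972 kJ.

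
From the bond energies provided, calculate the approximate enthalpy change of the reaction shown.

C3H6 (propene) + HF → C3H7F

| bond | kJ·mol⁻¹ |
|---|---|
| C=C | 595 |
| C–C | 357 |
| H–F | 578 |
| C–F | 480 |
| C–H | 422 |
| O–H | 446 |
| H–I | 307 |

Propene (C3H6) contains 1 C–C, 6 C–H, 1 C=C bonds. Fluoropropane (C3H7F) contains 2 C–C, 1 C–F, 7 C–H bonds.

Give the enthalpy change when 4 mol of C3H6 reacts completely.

ΔH = −344 kJ

Bonds broken (reactants):
  C–C: 1 × 357 = 357
  C–H: 6 × 422 = 2532
  C=C: 1 × 595 = 595
  H–F: 1 × 578 = 578
  Σ(broken) = 4062 kJ
Bonds formed (products):
  C–C: 2 × 357 = 714
  C–F: 1 × 480 = 480
  C–H: 7 × 422 = 2954
  Σ(formed) = 4148 kJ
ΔH = Σ(broken) − Σ(formed) = 4062 − 4148 = −86 kJ
For 4× the reaction as written: 4 × (−86) = −344 kJ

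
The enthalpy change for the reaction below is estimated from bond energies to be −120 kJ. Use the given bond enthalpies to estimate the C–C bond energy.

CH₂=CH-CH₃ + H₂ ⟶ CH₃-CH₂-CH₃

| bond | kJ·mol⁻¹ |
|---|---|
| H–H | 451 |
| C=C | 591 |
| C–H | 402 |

Let D be the C–C bond energy.
Σ(broken) = 1×D + 6×402 + 1×591 + 1×451 = 3454 + D
Σ(formed) = 2×D + 8×402 = 3216 + 2D
ΔH = Σ(broken) − Σ(formed) = (3454 + D) − (3216 + 2D) = +238 − D
Setting this equal to −120 kJ gives D = 358 kJ/mol.

D(C–C) ≈ 358 kJ/mol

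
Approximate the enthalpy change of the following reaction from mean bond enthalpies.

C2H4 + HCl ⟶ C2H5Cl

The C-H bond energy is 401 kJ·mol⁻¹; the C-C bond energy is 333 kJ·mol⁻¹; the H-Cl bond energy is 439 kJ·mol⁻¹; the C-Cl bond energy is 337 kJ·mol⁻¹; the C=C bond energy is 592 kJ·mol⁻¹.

ΔH ≈ −40 kJ

Bonds broken (reactants):
  C-H: 4 × 401 = 1604
  C=C: 1 × 592 = 592
  H-Cl: 1 × 439 = 439
  Σ(broken) = 2635 kJ
Bonds formed (products):
  C-C: 1 × 333 = 333
  C-Cl: 1 × 337 = 337
  C-H: 5 × 401 = 2005
  Σ(formed) = 2675 kJ
ΔH = Σ(broken) − Σ(formed) = 2635 − 2675 = −40 kJ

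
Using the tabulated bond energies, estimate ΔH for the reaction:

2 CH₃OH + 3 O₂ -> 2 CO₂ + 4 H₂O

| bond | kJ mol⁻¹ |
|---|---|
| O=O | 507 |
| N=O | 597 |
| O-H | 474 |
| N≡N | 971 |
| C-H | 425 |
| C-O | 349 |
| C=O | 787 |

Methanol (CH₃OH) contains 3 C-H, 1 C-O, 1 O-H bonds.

Bonds broken (reactants):
  C-H: 6 × 425 = 2550
  C-O: 2 × 349 = 698
  O-H: 2 × 474 = 948
  O=O: 3 × 507 = 1521
  Σ(broken) = 5717 kJ
Bonds formed (products):
  C=O: 4 × 787 = 3148
  O-H: 8 × 474 = 3792
  Σ(formed) = 6940 kJ
ΔH = Σ(broken) − Σ(formed) = 5717 − 6940 = −1223 kJ

ΔH ≈ −1223 kJ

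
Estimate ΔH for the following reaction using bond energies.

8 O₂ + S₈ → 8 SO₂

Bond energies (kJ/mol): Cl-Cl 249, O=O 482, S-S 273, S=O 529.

Bonds broken (reactants):
  O=O: 8 × 482 = 3856
  S-S: 8 × 273 = 2184
  Σ(broken) = 6040 kJ
Bonds formed (products):
  S=O: 16 × 529 = 8464
  Σ(formed) = 8464 kJ
ΔH = Σ(broken) − Σ(formed) = 6040 − 8464 = −2424 kJ

ΔH ≈ −2424 kJ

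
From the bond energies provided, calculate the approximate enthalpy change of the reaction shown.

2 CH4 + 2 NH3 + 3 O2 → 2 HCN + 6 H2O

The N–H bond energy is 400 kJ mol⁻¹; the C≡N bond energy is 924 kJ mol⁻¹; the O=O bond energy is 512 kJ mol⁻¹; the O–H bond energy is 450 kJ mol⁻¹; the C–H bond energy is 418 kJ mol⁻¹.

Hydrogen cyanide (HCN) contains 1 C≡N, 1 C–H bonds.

Bonds broken (reactants):
  C–H: 8 × 418 = 3344
  N–H: 6 × 400 = 2400
  O=O: 3 × 512 = 1536
  Σ(broken) = 7280 kJ
Bonds formed (products):
  C≡N: 2 × 924 = 1848
  C–H: 2 × 418 = 836
  O–H: 12 × 450 = 5400
  Σ(formed) = 8084 kJ
ΔH = Σ(broken) − Σ(formed) = 7280 − 8084 = −804 kJ

ΔH ≈ −804 kJ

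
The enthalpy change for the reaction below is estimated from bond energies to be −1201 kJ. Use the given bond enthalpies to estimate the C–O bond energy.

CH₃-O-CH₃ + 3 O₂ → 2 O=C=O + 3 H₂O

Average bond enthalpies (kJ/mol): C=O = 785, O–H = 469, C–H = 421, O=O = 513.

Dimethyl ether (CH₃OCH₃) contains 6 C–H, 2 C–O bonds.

D(C–O) ≈ 344 kJ/mol

Let D be the C–O bond energy.
Σ(broken) = 6×421 + 2×D + 3×513 = 4065 + 2D
Σ(formed) = 4×785 + 6×469 = 5954
ΔH = Σ(broken) − Σ(formed) = (4065 + 2D) − (5954) = −1889 + 2D
Setting this equal to −1201 kJ gives 2D = 688, so D = 344 kJ/mol.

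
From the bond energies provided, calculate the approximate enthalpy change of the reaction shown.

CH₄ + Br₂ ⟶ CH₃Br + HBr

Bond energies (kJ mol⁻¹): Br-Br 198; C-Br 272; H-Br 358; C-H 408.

Bonds broken (reactants):
  Br-Br: 1 × 198 = 198
  C-H: 4 × 408 = 1632
  Σ(broken) = 1830 kJ
Bonds formed (products):
  C-Br: 1 × 272 = 272
  C-H: 3 × 408 = 1224
  H-Br: 1 × 358 = 358
  Σ(formed) = 1854 kJ
ΔH = Σ(broken) − Σ(formed) = 1830 − 1854 = −24 kJ

ΔH ≈ −24 kJ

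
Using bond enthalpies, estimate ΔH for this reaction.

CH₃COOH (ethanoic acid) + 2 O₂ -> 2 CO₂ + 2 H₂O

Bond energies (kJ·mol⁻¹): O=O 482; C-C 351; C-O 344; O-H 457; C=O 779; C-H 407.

Bonds broken (reactants):
  C-C: 1 × 351 = 351
  C-H: 3 × 407 = 1221
  C-O: 1 × 344 = 344
  C=O: 1 × 779 = 779
  O-H: 1 × 457 = 457
  O=O: 2 × 482 = 964
  Σ(broken) = 4116 kJ
Bonds formed (products):
  C=O: 4 × 779 = 3116
  O-H: 4 × 457 = 1828
  Σ(formed) = 4944 kJ
ΔH = Σ(broken) − Σ(formed) = 4116 − 4944 = −828 kJ

ΔH ≈ −828 kJ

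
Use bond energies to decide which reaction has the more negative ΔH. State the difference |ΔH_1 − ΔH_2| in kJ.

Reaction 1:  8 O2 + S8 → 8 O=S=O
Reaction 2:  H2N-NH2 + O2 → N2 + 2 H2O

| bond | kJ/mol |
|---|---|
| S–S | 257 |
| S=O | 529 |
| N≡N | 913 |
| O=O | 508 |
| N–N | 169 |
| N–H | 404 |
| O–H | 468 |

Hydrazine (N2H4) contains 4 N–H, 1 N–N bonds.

Reaction 1, by 1852 kJ

Reaction 1:
  Bonds broken (reactants):
    O=O: 8 × 508 = 4064
    S–S: 8 × 257 = 2056
    Σ(broken) = 6120 kJ
  Bonds formed (products):
    S=O: 16 × 529 = 8464
    Σ(formed) = 8464 kJ
  ΔH_1 = 6120 − 8464 = −2344 kJ
Reaction 2:
  Bonds broken (reactants):
    N–H: 4 × 404 = 1616
    N–N: 1 × 169 = 169
    O=O: 1 × 508 = 508
    Σ(broken) = 2293 kJ
  Bonds formed (products):
    N≡N: 1 × 913 = 913
    O–H: 4 × 468 = 1872
    Σ(formed) = 2785 kJ
  ΔH_2 = 2293 − 2785 = −492 kJ
ΔH_1 − ΔH_2 = −1852 kJ, so reaction 1 has the more negative ΔH; |ΔH_1 − ΔH_2| = 1852 kJ.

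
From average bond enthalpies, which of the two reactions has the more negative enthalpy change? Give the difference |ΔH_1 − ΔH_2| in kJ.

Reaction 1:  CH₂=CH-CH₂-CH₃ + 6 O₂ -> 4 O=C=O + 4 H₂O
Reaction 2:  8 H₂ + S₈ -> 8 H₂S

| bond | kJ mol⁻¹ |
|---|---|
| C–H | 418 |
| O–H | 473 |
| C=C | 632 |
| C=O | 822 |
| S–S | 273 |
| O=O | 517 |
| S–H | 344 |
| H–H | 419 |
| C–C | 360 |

Reaction 1:
  Bonds broken (reactants):
    C–C: 2 × 360 = 720
    C–H: 8 × 418 = 3344
    C=C: 1 × 632 = 632
    O=O: 6 × 517 = 3102
    Σ(broken) = 7798 kJ
  Bonds formed (products):
    C=O: 8 × 822 = 6576
    O–H: 8 × 473 = 3784
    Σ(formed) = 10360 kJ
  ΔH_1 = 7798 − 10360 = −2562 kJ
Reaction 2:
  Bonds broken (reactants):
    H–H: 8 × 419 = 3352
    S–S: 8 × 273 = 2184
    Σ(broken) = 5536 kJ
  Bonds formed (products):
    S–H: 16 × 344 = 5504
    Σ(formed) = 5504 kJ
  ΔH_2 = 5536 − 5504 = +32 kJ
ΔH_1 − ΔH_2 = −2594 kJ, so reaction 1 has the more negative ΔH; |ΔH_1 − ΔH_2| = 2594 kJ.

Reaction 1, by 2594 kJ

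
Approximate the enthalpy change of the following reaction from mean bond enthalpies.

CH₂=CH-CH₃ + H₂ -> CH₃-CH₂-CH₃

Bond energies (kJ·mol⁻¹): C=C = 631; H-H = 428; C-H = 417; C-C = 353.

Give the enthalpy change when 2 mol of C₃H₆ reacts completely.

ΔH = −256 kJ

Bonds broken (reactants):
  C-C: 1 × 353 = 353
  C-H: 6 × 417 = 2502
  C=C: 1 × 631 = 631
  H-H: 1 × 428 = 428
  Σ(broken) = 3914 kJ
Bonds formed (products):
  C-C: 2 × 353 = 706
  C-H: 8 × 417 = 3336
  Σ(formed) = 4042 kJ
ΔH = Σ(broken) − Σ(formed) = 3914 − 4042 = −128 kJ
For 2× the reaction as written: 2 × (−128) = −256 kJ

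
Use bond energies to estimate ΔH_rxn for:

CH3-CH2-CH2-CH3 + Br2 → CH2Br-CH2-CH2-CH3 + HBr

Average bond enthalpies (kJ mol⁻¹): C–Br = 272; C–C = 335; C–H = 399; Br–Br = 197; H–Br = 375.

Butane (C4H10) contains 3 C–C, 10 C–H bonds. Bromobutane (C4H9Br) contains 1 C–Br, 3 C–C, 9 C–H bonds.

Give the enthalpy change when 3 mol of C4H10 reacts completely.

Bonds broken (reactants):
  Br–Br: 1 × 197 = 197
  C–C: 3 × 335 = 1005
  C–H: 10 × 399 = 3990
  Σ(broken) = 5192 kJ
Bonds formed (products):
  C–Br: 1 × 272 = 272
  C–C: 3 × 335 = 1005
  C–H: 9 × 399 = 3591
  H–Br: 1 × 375 = 375
  Σ(formed) = 5243 kJ
ΔH = Σ(broken) − Σ(formed) = 5192 − 5243 = −51 kJ
For 3× the reaction as written: 3 × (−51) = −153 kJ

ΔH = −153 kJ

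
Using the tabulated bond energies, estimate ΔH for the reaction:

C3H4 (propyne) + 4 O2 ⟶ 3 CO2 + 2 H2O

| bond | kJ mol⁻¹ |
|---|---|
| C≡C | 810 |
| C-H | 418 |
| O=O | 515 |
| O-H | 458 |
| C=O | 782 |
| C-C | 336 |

ΔH ≈ −1646 kJ

Bonds broken (reactants):
  C≡C: 1 × 810 = 810
  C-C: 1 × 336 = 336
  C-H: 4 × 418 = 1672
  O=O: 4 × 515 = 2060
  Σ(broken) = 4878 kJ
Bonds formed (products):
  C=O: 6 × 782 = 4692
  O-H: 4 × 458 = 1832
  Σ(formed) = 6524 kJ
ΔH = Σ(broken) − Σ(formed) = 4878 − 6524 = −1646 kJ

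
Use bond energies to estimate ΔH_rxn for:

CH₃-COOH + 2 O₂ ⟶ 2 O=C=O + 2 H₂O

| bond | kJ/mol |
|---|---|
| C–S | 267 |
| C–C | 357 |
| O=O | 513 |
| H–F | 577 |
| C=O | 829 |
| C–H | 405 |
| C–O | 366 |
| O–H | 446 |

ΔH ≈ −861 kJ

Bonds broken (reactants):
  C–C: 1 × 357 = 357
  C–H: 3 × 405 = 1215
  C–O: 1 × 366 = 366
  C=O: 1 × 829 = 829
  O–H: 1 × 446 = 446
  O=O: 2 × 513 = 1026
  Σ(broken) = 4239 kJ
Bonds formed (products):
  C=O: 4 × 829 = 3316
  O–H: 4 × 446 = 1784
  Σ(formed) = 5100 kJ
ΔH = Σ(broken) − Σ(formed) = 4239 − 5100 = −861 kJ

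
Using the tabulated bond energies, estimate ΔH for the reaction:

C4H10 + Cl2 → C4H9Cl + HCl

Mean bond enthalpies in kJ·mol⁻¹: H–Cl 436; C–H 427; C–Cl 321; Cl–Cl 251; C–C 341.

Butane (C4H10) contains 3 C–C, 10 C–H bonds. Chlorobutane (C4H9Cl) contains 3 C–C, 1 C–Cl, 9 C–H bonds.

Bonds broken (reactants):
  C–C: 3 × 341 = 1023
  C–H: 10 × 427 = 4270
  Cl–Cl: 1 × 251 = 251
  Σ(broken) = 5544 kJ
Bonds formed (products):
  C–C: 3 × 341 = 1023
  C–Cl: 1 × 321 = 321
  C–H: 9 × 427 = 3843
  H–Cl: 1 × 436 = 436
  Σ(formed) = 5623 kJ
ΔH = Σ(broken) − Σ(formed) = 5544 − 5623 = −79 kJ

ΔH ≈ −79 kJ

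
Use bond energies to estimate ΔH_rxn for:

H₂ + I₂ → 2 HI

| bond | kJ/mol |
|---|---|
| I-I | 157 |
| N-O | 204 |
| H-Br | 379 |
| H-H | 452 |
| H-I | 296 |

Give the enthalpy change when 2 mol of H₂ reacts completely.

Bonds broken (reactants):
  H-H: 1 × 452 = 452
  I-I: 1 × 157 = 157
  Σ(broken) = 609 kJ
Bonds formed (products):
  H-I: 2 × 296 = 592
  Σ(formed) = 592 kJ
ΔH = Σ(broken) − Σ(formed) = 609 − 592 = +17 kJ
For 2× the reaction as written: 2 × (+17) = +34 kJ

ΔH = +34 kJ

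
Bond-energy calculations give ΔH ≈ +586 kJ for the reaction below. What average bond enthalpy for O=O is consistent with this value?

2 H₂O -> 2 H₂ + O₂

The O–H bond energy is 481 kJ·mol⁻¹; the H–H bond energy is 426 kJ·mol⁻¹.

D(O=O) ≈ 486 kJ/mol

Let D be the O=O bond energy.
Σ(broken) = 4×481 = 1924
Σ(formed) = 2×426 + 1×D = 852 + D
ΔH = Σ(broken) − Σ(formed) = (1924) − (852 + D) = +1072 − D
Setting this equal to +586 kJ gives D = 486 kJ/mol.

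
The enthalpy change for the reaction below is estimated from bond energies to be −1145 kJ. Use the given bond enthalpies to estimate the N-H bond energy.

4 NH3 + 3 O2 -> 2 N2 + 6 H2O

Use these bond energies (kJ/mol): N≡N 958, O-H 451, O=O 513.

Let D be the N-H bond energy.
Σ(broken) = 12×D + 3×513 = 1539 + 12D
Σ(formed) = 2×958 + 12×451 = 7328
ΔH = Σ(broken) − Σ(formed) = (1539 + 12D) − (7328) = −5789 + 12D
Setting this equal to −1145 kJ gives 12D = 4644, so D = 387 kJ/mol.

D(N-H) ≈ 387 kJ/mol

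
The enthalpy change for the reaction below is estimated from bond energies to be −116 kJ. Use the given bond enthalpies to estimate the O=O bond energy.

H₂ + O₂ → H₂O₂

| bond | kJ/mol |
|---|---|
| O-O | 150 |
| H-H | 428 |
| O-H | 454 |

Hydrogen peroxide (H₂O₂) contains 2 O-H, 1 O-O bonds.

D(O=O) ≈ 514 kJ/mol

Let D be the O=O bond energy.
Σ(broken) = 1×428 + 1×D = 428 + D
Σ(formed) = 2×454 + 1×150 = 1058
ΔH = Σ(broken) − Σ(formed) = (428 + D) − (1058) = −630 + D
Setting this equal to −116 kJ gives D = 514 kJ/mol.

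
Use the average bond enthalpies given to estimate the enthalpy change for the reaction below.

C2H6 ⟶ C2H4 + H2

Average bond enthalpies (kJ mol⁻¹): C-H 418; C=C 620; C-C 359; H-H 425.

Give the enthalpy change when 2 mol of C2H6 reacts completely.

ΔH = +300 kJ

Bonds broken (reactants):
  C-C: 1 × 359 = 359
  C-H: 6 × 418 = 2508
  Σ(broken) = 2867 kJ
Bonds formed (products):
  C-H: 4 × 418 = 1672
  C=C: 1 × 620 = 620
  H-H: 1 × 425 = 425
  Σ(formed) = 2717 kJ
ΔH = Σ(broken) − Σ(formed) = 2867 − 2717 = +150 kJ
For 2× the reaction as written: 2 × (+150) = +300 kJ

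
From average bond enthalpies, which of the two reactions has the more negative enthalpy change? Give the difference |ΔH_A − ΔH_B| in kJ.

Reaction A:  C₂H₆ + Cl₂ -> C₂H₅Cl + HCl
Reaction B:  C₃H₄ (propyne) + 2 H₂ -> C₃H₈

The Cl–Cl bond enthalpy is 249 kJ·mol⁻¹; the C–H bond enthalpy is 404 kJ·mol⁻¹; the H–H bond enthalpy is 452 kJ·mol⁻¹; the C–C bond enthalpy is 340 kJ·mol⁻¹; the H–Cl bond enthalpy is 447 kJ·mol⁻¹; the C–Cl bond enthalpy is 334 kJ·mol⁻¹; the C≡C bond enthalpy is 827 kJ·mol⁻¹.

Reaction B, by 97 kJ

Reaction A:
  Bonds broken (reactants):
    C–C: 1 × 340 = 340
    C–H: 6 × 404 = 2424
    Cl–Cl: 1 × 249 = 249
    Σ(broken) = 3013 kJ
  Bonds formed (products):
    C–C: 1 × 340 = 340
    C–Cl: 1 × 334 = 334
    C–H: 5 × 404 = 2020
    H–Cl: 1 × 447 = 447
    Σ(formed) = 3141 kJ
  ΔH_A = 3013 − 3141 = −128 kJ
Reaction B:
  Bonds broken (reactants):
    C≡C: 1 × 827 = 827
    C–C: 1 × 340 = 340
    C–H: 4 × 404 = 1616
    H–H: 2 × 452 = 904
    Σ(broken) = 3687 kJ
  Bonds formed (products):
    C–C: 2 × 340 = 680
    C–H: 8 × 404 = 3232
    Σ(formed) = 3912 kJ
  ΔH_B = 3687 − 3912 = −225 kJ
ΔH_A − ΔH_B = +97 kJ, so reaction B has the more negative ΔH; |ΔH_A − ΔH_B| = 97 kJ.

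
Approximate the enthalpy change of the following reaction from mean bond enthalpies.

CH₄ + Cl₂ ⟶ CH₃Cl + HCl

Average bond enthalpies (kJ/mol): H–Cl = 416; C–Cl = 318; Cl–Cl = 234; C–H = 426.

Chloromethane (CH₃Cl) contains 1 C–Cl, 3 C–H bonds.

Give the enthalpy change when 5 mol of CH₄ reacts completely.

Bonds broken (reactants):
  C–H: 4 × 426 = 1704
  Cl–Cl: 1 × 234 = 234
  Σ(broken) = 1938 kJ
Bonds formed (products):
  C–Cl: 1 × 318 = 318
  C–H: 3 × 426 = 1278
  H–Cl: 1 × 416 = 416
  Σ(formed) = 2012 kJ
ΔH = Σ(broken) − Σ(formed) = 1938 − 2012 = −74 kJ
For 5× the reaction as written: 5 × (−74) = −370 kJ

ΔH = −370 kJ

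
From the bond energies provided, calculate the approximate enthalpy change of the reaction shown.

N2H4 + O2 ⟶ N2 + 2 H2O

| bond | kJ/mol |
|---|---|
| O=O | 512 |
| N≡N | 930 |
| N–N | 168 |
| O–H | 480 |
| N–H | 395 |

ΔH ≈ −590 kJ

Bonds broken (reactants):
  N–H: 4 × 395 = 1580
  N–N: 1 × 168 = 168
  O=O: 1 × 512 = 512
  Σ(broken) = 2260 kJ
Bonds formed (products):
  N≡N: 1 × 930 = 930
  O–H: 4 × 480 = 1920
  Σ(formed) = 2850 kJ
ΔH = Σ(broken) − Σ(formed) = 2260 − 2850 = −590 kJ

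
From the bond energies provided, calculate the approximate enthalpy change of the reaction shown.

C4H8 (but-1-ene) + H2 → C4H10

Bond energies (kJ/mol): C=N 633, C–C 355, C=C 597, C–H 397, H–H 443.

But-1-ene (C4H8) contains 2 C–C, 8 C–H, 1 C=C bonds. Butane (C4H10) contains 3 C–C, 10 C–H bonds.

ΔH ≈ −109 kJ

Bonds broken (reactants):
  C–C: 2 × 355 = 710
  C–H: 8 × 397 = 3176
  C=C: 1 × 597 = 597
  H–H: 1 × 443 = 443
  Σ(broken) = 4926 kJ
Bonds formed (products):
  C–C: 3 × 355 = 1065
  C–H: 10 × 397 = 3970
  Σ(formed) = 5035 kJ
ΔH = Σ(broken) − Σ(formed) = 4926 − 5035 = −109 kJ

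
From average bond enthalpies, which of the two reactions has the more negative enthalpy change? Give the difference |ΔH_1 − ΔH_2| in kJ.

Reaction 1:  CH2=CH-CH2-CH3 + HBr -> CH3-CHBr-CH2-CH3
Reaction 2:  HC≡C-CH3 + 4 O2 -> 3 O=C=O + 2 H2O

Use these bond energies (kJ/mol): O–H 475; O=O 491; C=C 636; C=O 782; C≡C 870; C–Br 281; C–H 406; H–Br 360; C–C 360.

Reaction 1:
  Bonds broken (reactants):
    C–C: 2 × 360 = 720
    C–H: 8 × 406 = 3248
    C=C: 1 × 636 = 636
    H–Br: 1 × 360 = 360
    Σ(broken) = 4964 kJ
  Bonds formed (products):
    C–Br: 1 × 281 = 281
    C–C: 3 × 360 = 1080
    C–H: 9 × 406 = 3654
    Σ(formed) = 5015 kJ
  ΔH_1 = 4964 − 5015 = −51 kJ
Reaction 2:
  Bonds broken (reactants):
    C≡C: 1 × 870 = 870
    C–C: 1 × 360 = 360
    C–H: 4 × 406 = 1624
    O=O: 4 × 491 = 1964
    Σ(broken) = 4818 kJ
  Bonds formed (products):
    C=O: 6 × 782 = 4692
    O–H: 4 × 475 = 1900
    Σ(formed) = 6592 kJ
  ΔH_2 = 4818 − 6592 = −1774 kJ
ΔH_1 − ΔH_2 = +1723 kJ, so reaction 2 has the more negative ΔH; |ΔH_1 − ΔH_2| = 1723 kJ.

Reaction 2, by 1723 kJ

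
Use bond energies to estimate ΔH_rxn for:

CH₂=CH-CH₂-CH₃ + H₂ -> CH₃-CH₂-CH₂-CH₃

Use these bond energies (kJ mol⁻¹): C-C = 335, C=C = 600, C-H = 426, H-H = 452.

Bonds broken (reactants):
  C-C: 2 × 335 = 670
  C-H: 8 × 426 = 3408
  C=C: 1 × 600 = 600
  H-H: 1 × 452 = 452
  Σ(broken) = 5130 kJ
Bonds formed (products):
  C-C: 3 × 335 = 1005
  C-H: 10 × 426 = 4260
  Σ(formed) = 5265 kJ
ΔH = Σ(broken) − Σ(formed) = 5130 − 5265 = −135 kJ

ΔH ≈ −135 kJ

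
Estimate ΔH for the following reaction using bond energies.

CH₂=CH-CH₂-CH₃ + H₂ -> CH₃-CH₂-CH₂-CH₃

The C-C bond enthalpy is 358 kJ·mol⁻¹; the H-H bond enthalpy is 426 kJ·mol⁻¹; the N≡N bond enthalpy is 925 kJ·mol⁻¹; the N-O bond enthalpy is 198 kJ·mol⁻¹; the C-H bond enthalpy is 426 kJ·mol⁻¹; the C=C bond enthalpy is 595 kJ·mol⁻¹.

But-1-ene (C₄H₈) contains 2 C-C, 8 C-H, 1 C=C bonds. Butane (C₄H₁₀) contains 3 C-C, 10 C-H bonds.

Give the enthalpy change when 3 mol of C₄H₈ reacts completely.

Bonds broken (reactants):
  C-C: 2 × 358 = 716
  C-H: 8 × 426 = 3408
  C=C: 1 × 595 = 595
  H-H: 1 × 426 = 426
  Σ(broken) = 5145 kJ
Bonds formed (products):
  C-C: 3 × 358 = 1074
  C-H: 10 × 426 = 4260
  Σ(formed) = 5334 kJ
ΔH = Σ(broken) − Σ(formed) = 5145 − 5334 = −189 kJ
For 3× the reaction as written: 3 × (−189) = −567 kJ

ΔH = −567 kJ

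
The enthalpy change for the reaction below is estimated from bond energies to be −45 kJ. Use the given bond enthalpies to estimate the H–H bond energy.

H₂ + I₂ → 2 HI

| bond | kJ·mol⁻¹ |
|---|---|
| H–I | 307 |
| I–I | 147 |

D(H–H) ≈ 422 kJ/mol

Let D be the H–H bond energy.
Σ(broken) = 1×D + 1×147 = 147 + D
Σ(formed) = 2×307 = 614
ΔH = Σ(broken) − Σ(formed) = (147 + D) − (614) = −467 + D
Setting this equal to −45 kJ gives D = 422 kJ/mol.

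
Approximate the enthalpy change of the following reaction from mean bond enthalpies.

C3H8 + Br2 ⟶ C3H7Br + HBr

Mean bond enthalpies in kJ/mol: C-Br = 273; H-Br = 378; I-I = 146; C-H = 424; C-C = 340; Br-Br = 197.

ΔH ≈ −30 kJ

Bonds broken (reactants):
  Br-Br: 1 × 197 = 197
  C-C: 2 × 340 = 680
  C-H: 8 × 424 = 3392
  Σ(broken) = 4269 kJ
Bonds formed (products):
  C-Br: 1 × 273 = 273
  C-C: 2 × 340 = 680
  C-H: 7 × 424 = 2968
  H-Br: 1 × 378 = 378
  Σ(formed) = 4299 kJ
ΔH = Σ(broken) − Σ(formed) = 4269 − 4299 = −30 kJ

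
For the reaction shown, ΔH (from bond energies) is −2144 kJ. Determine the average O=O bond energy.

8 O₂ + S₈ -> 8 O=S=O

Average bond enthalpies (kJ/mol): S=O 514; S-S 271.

Let D be the O=O bond energy.
Σ(broken) = 8×D + 8×271 = 2168 + 8D
Σ(formed) = 16×514 = 8224
ΔH = Σ(broken) − Σ(formed) = (2168 + 8D) − (8224) = −6056 + 8D
Setting this equal to −2144 kJ gives 8D = 3912, so D = 489 kJ/mol.

D(O=O) ≈ 489 kJ/mol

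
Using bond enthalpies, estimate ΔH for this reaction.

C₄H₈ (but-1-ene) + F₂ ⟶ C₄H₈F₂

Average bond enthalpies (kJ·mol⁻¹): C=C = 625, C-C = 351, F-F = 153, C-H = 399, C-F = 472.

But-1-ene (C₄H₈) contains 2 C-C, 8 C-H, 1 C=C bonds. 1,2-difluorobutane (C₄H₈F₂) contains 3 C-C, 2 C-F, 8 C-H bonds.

ΔH ≈ −517 kJ

Bonds broken (reactants):
  C-C: 2 × 351 = 702
  C-H: 8 × 399 = 3192
  C=C: 1 × 625 = 625
  F-F: 1 × 153 = 153
  Σ(broken) = 4672 kJ
Bonds formed (products):
  C-C: 3 × 351 = 1053
  C-F: 2 × 472 = 944
  C-H: 8 × 399 = 3192
  Σ(formed) = 5189 kJ
ΔH = Σ(broken) − Σ(formed) = 4672 − 5189 = −517 kJ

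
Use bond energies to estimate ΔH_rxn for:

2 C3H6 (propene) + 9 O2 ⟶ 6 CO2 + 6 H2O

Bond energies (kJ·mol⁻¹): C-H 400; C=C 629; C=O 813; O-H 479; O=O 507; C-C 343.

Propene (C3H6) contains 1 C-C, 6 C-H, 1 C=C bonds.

ΔH ≈ −4197 kJ

Bonds broken (reactants):
  C-C: 2 × 343 = 686
  C-H: 12 × 400 = 4800
  C=C: 2 × 629 = 1258
  O=O: 9 × 507 = 4563
  Σ(broken) = 11307 kJ
Bonds formed (products):
  C=O: 12 × 813 = 9756
  O-H: 12 × 479 = 5748
  Σ(formed) = 15504 kJ
ΔH = Σ(broken) − Σ(formed) = 11307 − 15504 = −4197 kJ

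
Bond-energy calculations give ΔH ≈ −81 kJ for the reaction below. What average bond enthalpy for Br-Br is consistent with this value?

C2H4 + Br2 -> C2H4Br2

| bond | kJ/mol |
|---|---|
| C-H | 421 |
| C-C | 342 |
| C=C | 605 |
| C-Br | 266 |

D(Br-Br) ≈ 188 kJ/mol

Let D be the Br-Br bond energy.
Σ(broken) = 1×D + 4×421 + 1×605 = 2289 + D
Σ(formed) = 2×266 + 1×342 + 4×421 = 2558
ΔH = Σ(broken) − Σ(formed) = (2289 + D) − (2558) = −269 + D
Setting this equal to −81 kJ gives D = 188 kJ/mol.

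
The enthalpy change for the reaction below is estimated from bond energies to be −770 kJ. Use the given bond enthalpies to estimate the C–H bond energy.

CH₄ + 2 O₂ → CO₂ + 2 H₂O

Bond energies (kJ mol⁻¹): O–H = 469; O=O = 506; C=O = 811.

Let D be the C–H bond energy.
Σ(broken) = 4×D + 2×506 = 1012 + 4D
Σ(formed) = 2×811 + 4×469 = 3498
ΔH = Σ(broken) − Σ(formed) = (1012 + 4D) − (3498) = −2486 + 4D
Setting this equal to −770 kJ gives 4D = 1716, so D = 429 kJ/mol.

D(C–H) ≈ 429 kJ/mol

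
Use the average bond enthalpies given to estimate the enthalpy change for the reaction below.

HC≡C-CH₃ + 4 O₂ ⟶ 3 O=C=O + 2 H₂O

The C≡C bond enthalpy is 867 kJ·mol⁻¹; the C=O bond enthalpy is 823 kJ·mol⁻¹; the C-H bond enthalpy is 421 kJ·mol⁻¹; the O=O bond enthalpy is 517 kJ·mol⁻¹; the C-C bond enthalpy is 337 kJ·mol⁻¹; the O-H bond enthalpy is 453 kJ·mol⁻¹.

ΔH ≈ −1794 kJ

Bonds broken (reactants):
  C≡C: 1 × 867 = 867
  C-C: 1 × 337 = 337
  C-H: 4 × 421 = 1684
  O=O: 4 × 517 = 2068
  Σ(broken) = 4956 kJ
Bonds formed (products):
  C=O: 6 × 823 = 4938
  O-H: 4 × 453 = 1812
  Σ(formed) = 6750 kJ
ΔH = Σ(broken) − Σ(formed) = 4956 − 6750 = −1794 kJ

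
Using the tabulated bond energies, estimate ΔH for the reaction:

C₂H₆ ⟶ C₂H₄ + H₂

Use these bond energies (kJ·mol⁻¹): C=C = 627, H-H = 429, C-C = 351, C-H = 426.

Bonds broken (reactants):
  C-C: 1 × 351 = 351
  C-H: 6 × 426 = 2556
  Σ(broken) = 2907 kJ
Bonds formed (products):
  C-H: 4 × 426 = 1704
  C=C: 1 × 627 = 627
  H-H: 1 × 429 = 429
  Σ(formed) = 2760 kJ
ΔH = Σ(broken) − Σ(formed) = 2907 − 2760 = +147 kJ

ΔH ≈ +147 kJ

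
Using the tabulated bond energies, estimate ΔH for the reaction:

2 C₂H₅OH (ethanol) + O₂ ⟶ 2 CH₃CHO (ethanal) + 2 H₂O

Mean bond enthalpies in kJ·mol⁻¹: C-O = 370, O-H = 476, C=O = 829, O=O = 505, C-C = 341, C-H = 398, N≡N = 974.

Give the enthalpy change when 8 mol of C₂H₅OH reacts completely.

ΔH = −2276 kJ

Bonds broken (reactants):
  C-C: 2 × 341 = 682
  C-H: 10 × 398 = 3980
  C-O: 2 × 370 = 740
  O-H: 2 × 476 = 952
  O=O: 1 × 505 = 505
  Σ(broken) = 6859 kJ
Bonds formed (products):
  C-C: 2 × 341 = 682
  C-H: 8 × 398 = 3184
  C=O: 2 × 829 = 1658
  O-H: 4 × 476 = 1904
  Σ(formed) = 7428 kJ
ΔH = Σ(broken) − Σ(formed) = 6859 − 7428 = −569 kJ
For 4× the reaction as written: 4 × (−569) = −2276 kJ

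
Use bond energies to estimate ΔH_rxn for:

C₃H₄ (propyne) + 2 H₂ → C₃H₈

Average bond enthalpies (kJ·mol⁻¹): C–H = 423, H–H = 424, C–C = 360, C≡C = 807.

Bonds broken (reactants):
  C≡C: 1 × 807 = 807
  C–C: 1 × 360 = 360
  C–H: 4 × 423 = 1692
  H–H: 2 × 424 = 848
  Σ(broken) = 3707 kJ
Bonds formed (products):
  C–C: 2 × 360 = 720
  C–H: 8 × 423 = 3384
  Σ(formed) = 4104 kJ
ΔH = Σ(broken) − Σ(formed) = 3707 − 4104 = −397 kJ

ΔH ≈ −397 kJ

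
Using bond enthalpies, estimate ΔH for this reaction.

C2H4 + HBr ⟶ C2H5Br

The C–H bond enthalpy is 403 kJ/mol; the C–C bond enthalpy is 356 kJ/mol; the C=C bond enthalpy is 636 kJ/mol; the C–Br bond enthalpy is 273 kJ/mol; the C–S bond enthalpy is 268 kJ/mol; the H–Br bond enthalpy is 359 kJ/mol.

Bonds broken (reactants):
  C–H: 4 × 403 = 1612
  C=C: 1 × 636 = 636
  H–Br: 1 × 359 = 359
  Σ(broken) = 2607 kJ
Bonds formed (products):
  C–Br: 1 × 273 = 273
  C–C: 1 × 356 = 356
  C–H: 5 × 403 = 2015
  Σ(formed) = 2644 kJ
ΔH = Σ(broken) − Σ(formed) = 2607 − 2644 = −37 kJ

ΔH ≈ −37 kJ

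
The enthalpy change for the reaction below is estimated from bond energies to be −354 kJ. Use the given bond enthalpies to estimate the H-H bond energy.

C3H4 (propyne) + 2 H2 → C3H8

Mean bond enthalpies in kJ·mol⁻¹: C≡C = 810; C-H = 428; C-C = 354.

D(H-H) ≈ 451 kJ/mol

Let D be the H-H bond energy.
Σ(broken) = 1×810 + 1×354 + 4×428 + 2×D = 2876 + 2D
Σ(formed) = 2×354 + 8×428 = 4132
ΔH = Σ(broken) − Σ(formed) = (2876 + 2D) − (4132) = −1256 + 2D
Setting this equal to −354 kJ gives 2D = 902, so D = 451 kJ/mol.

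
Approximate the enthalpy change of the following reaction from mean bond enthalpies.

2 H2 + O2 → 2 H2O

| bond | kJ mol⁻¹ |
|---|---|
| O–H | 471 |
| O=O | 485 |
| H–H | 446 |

Bonds broken (reactants):
  H–H: 2 × 446 = 892
  O=O: 1 × 485 = 485
  Σ(broken) = 1377 kJ
Bonds formed (products):
  O–H: 4 × 471 = 1884
  Σ(formed) = 1884 kJ
ΔH = Σ(broken) − Σ(formed) = 1377 − 1884 = −507 kJ

ΔH ≈ −507 kJ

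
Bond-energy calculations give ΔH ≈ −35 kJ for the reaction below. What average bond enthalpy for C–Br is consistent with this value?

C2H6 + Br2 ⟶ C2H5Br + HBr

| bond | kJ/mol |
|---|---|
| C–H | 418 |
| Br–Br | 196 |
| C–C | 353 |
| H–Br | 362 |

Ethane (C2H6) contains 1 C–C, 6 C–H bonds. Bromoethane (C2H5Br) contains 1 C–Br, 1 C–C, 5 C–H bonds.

D(C–Br) ≈ 287 kJ/mol

Let D be the C–Br bond energy.
Σ(broken) = 1×196 + 1×353 + 6×418 = 3057
Σ(formed) = 1×D + 1×353 + 5×418 + 1×362 = 2805 + D
ΔH = Σ(broken) − Σ(formed) = (3057) − (2805 + D) = +252 − D
Setting this equal to −35 kJ gives D = 287 kJ/mol.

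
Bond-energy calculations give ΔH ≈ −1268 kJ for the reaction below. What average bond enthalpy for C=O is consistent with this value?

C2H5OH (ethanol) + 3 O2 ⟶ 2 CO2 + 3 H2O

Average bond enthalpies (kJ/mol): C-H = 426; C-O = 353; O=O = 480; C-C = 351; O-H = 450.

Let D be the C=O bond energy.
Σ(broken) = 1×351 + 5×426 + 1×353 + 1×450 + 3×480 = 4724
Σ(formed) = 4×D + 6×450 = 2700 + 4D
ΔH = Σ(broken) − Σ(formed) = (4724) − (2700 + 4D) = +2024 − 4D
Setting this equal to −1268 kJ gives 4D = 3292, so D = 823 kJ/mol.

D(C=O) ≈ 823 kJ/mol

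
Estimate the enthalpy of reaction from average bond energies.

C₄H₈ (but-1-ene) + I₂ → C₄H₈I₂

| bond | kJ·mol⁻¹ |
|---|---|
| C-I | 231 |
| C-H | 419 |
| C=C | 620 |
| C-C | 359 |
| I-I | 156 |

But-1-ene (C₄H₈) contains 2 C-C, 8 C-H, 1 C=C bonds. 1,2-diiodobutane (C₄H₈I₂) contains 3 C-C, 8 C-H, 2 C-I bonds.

ΔH ≈ −45 kJ

Bonds broken (reactants):
  C-C: 2 × 359 = 718
  C-H: 8 × 419 = 3352
  C=C: 1 × 620 = 620
  I-I: 1 × 156 = 156
  Σ(broken) = 4846 kJ
Bonds formed (products):
  C-C: 3 × 359 = 1077
  C-H: 8 × 419 = 3352
  C-I: 2 × 231 = 462
  Σ(formed) = 4891 kJ
ΔH = Σ(broken) − Σ(formed) = 4846 − 4891 = −45 kJ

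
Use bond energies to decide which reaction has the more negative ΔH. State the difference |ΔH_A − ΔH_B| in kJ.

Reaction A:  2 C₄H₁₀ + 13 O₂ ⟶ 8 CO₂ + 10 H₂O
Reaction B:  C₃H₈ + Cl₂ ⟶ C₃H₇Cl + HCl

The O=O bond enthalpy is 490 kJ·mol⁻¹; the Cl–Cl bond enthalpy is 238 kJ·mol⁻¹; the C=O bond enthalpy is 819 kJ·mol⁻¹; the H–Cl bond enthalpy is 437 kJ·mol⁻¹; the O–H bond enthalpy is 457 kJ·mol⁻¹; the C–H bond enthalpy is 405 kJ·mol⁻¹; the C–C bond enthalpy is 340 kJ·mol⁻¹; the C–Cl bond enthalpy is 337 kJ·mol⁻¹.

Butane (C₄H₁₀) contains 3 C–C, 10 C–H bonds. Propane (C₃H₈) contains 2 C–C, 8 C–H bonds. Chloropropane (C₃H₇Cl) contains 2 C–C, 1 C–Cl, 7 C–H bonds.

Reaction A:
  Bonds broken (reactants):
    C–C: 6 × 340 = 2040
    C–H: 20 × 405 = 8100
    O=O: 13 × 490 = 6370
    Σ(broken) = 16510 kJ
  Bonds formed (products):
    C=O: 16 × 819 = 13104
    O–H: 20 × 457 = 9140
    Σ(formed) = 22244 kJ
  ΔH_A = 16510 − 22244 = −5734 kJ
Reaction B:
  Bonds broken (reactants):
    C–C: 2 × 340 = 680
    C–H: 8 × 405 = 3240
    Cl–Cl: 1 × 238 = 238
    Σ(broken) = 4158 kJ
  Bonds formed (products):
    C–C: 2 × 340 = 680
    C–Cl: 1 × 337 = 337
    C–H: 7 × 405 = 2835
    H–Cl: 1 × 437 = 437
    Σ(formed) = 4289 kJ
  ΔH_B = 4158 − 4289 = −131 kJ
ΔH_A − ΔH_B = −5603 kJ, so reaction A has the more negative ΔH; |ΔH_A − ΔH_B| = 5603 kJ.

Reaction A, by 5603 kJ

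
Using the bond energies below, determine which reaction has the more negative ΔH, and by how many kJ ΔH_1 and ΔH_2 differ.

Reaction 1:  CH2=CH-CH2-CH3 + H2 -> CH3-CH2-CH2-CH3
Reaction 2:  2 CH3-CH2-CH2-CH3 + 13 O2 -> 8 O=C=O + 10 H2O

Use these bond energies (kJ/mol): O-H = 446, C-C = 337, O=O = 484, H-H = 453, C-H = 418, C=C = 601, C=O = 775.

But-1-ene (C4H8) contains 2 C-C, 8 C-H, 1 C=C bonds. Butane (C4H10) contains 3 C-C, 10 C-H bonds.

Reaction 2, by 4527 kJ

Reaction 1:
  Bonds broken (reactants):
    C-C: 2 × 337 = 674
    C-H: 8 × 418 = 3344
    C=C: 1 × 601 = 601
    H-H: 1 × 453 = 453
    Σ(broken) = 5072 kJ
  Bonds formed (products):
    C-C: 3 × 337 = 1011
    C-H: 10 × 418 = 4180
    Σ(formed) = 5191 kJ
  ΔH_1 = 5072 − 5191 = −119 kJ
Reaction 2:
  Bonds broken (reactants):
    C-C: 6 × 337 = 2022
    C-H: 20 × 418 = 8360
    O=O: 13 × 484 = 6292
    Σ(broken) = 16674 kJ
  Bonds formed (products):
    C=O: 16 × 775 = 12400
    O-H: 20 × 446 = 8920
    Σ(formed) = 21320 kJ
  ΔH_2 = 16674 − 21320 = −4646 kJ
ΔH_1 − ΔH_2 = +4527 kJ, so reaction 2 has the more negative ΔH; |ΔH_1 − ΔH_2| = 4527 kJ.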